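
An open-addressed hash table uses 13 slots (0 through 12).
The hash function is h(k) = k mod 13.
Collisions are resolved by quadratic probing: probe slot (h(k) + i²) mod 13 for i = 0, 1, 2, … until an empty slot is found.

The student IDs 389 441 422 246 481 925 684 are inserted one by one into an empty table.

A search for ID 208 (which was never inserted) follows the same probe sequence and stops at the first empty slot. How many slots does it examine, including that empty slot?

3

Insert 389: h=12, slot 12 empty → index 12.
Insert 441: h=12, slot 12 occupied → index 0.
Insert 422: h=6, slot 6 empty → index 6.
Insert 246: h=12, slots 12,0 occupied → index 3.
Insert 481: h=0, slot 0 occupied → index 1.
Insert 925: h=2, slot 2 empty → index 2.
Insert 684: h=8, slot 8 empty → index 8.
Table: [441, 481, 925, 246, _, _, 422, _, 684, _, _, _, 389]
Lookup 208: h=0, probe 0,1,4 → slot 4 empty, not found.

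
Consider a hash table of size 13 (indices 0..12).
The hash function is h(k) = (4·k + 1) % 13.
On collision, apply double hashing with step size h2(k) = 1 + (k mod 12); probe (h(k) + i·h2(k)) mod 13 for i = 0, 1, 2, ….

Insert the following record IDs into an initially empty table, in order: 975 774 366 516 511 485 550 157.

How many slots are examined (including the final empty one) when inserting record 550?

975 hashes to 1; slot 1 is free → place at 1.
774 hashes to 3; slot 3 is free → place at 3.
366 hashes to 9; slot 9 is free → place at 9.
516 hashes to 11; slot 11 is free → place at 11.
511 hashes to 4; slot 4 is free → place at 4.
485 hashes to 4, h2=6; 4 taken → place at 10.
550 hashes to 4, h2=11; 4 taken → place at 2.
157 hashes to 5; slot 5 is free → place at 5.
Table: [_, 975, 550, 774, 511, 157, _, _, _, 366, 485, 516, _]

2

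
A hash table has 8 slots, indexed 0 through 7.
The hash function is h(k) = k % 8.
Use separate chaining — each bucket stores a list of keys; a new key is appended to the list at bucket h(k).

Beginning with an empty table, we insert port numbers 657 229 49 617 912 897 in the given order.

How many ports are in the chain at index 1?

4

657 -> bucket 1
229 -> bucket 5
49 -> bucket 1 (collision)
617 -> bucket 1 (collision)
912 -> bucket 0
897 -> bucket 1 (collision)
Final buckets:
0: 912
1: 657 -> 49 -> 617 -> 897
2: -
3: -
4: -
5: 229
6: -
7: -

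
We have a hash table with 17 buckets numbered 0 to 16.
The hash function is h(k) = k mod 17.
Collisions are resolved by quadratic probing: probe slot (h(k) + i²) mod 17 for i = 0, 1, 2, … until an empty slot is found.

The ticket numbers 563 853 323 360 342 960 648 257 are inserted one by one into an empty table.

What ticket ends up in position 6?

563: h=2 => slot 2
853: h=3 => slot 3
323: h=0 => slot 0
360: h=3, probe 3,4 => slot 4
342: h=2, probe 2,3,6 => slot 6
960: h=8 => slot 8
648: h=2, probe 2,3,6,11 => slot 11
257: h=2, probe 2,3,6,11,1 => slot 1
Table: [323, 257, 563, 853, 360, -, 342, -, 960, -, -, 648, -, -, -, -, -]

342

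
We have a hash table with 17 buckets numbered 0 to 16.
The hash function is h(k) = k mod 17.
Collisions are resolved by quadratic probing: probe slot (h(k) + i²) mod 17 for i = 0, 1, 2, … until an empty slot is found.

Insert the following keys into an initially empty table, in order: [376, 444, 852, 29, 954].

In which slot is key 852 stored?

Insert 376: h=2, slot 2 empty -> index 2.
Insert 444: h=2, slot 2 occupied -> index 3.
Insert 852: h=2, slots 2,3 occupied -> index 6.
Insert 29: h=12, slot 12 empty -> index 12.
Insert 954: h=2, slots 2,3,6 occupied -> index 11.
Table: [., ., 376, 444, ., ., 852, ., ., ., ., 954, 29, ., ., ., .]

6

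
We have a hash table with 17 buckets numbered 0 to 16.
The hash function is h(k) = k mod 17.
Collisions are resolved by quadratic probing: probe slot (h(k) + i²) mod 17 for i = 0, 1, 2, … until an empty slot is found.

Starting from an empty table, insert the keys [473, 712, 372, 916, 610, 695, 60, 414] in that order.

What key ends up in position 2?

473: h=14 -> slot 14
712: h=15 -> slot 15
372: h=15, probe 15,16 -> slot 16
916: h=15, probe 15,16,2 -> slot 2
610: h=15, probe 15,16,2,7 -> slot 7
695: h=15, probe 15,16,2,7,14,6 -> slot 6
60: h=9 -> slot 9
414: h=6, probe 6,7,10 -> slot 10
Table: [—, —, 916, —, —, —, 695, 610, —, 60, 414, —, —, —, 473, 712, 372]

916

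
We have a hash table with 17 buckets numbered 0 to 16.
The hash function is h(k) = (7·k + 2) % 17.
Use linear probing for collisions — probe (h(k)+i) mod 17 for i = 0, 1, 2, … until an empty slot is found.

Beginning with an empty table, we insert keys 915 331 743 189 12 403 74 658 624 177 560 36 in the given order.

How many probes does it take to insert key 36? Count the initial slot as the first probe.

915 hashes to 15; slot 15 is free -> place at 15.
331 hashes to 7; slot 7 is free -> place at 7.
743 hashes to 1; slot 1 is free -> place at 1.
189 hashes to 16; slot 16 is free -> place at 16.
12 hashes to 1; 1 taken -> place at 2.
403 hashes to 1; 1,2 taken -> place at 3.
74 hashes to 10; slot 10 is free -> place at 10.
658 hashes to 1; 1,2,3 taken -> place at 4.
624 hashes to 1; 1,2,3,4 taken -> place at 5.
177 hashes to 0; slot 0 is free -> place at 0.
560 hashes to 12; slot 12 is free -> place at 12.
36 hashes to 16; 16,0,1,2,3,4,5 taken -> place at 6.
Table: [177, 743, 12, 403, 658, 624, 36, 331, -, -, 74, -, 560, -, -, 915, 189]

8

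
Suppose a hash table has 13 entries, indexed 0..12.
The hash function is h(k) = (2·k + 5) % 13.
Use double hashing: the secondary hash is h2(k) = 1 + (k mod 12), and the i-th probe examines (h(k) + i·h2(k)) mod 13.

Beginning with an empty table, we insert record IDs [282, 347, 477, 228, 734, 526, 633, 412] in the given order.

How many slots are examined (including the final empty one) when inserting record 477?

2

Insert 282: h=10, slot 10 empty -> index 10.
Insert 347: h=10, h2=12, slot 10 occupied -> index 9.
Insert 477: h=10, h2=10, slot 10 occupied -> index 7.
Insert 228: h=6, slot 6 empty -> index 6.
Insert 734: h=4, slot 4 empty -> index 4.
Insert 526: h=4, h2=11, slot 4 occupied -> index 2.
Insert 633: h=10, h2=10, slots 10,7,4 occupied -> index 1.
Insert 412: h=10, h2=5, slots 10,2,7 occupied -> index 12.
Table: [_, 633, 526, _, 734, _, 228, 477, _, 347, 282, _, 412]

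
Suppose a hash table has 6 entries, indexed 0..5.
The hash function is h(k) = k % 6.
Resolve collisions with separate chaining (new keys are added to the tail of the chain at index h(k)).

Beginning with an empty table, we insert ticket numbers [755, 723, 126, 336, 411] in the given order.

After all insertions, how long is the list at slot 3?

755 → bucket 5
723 → bucket 3
126 → bucket 0
336 → bucket 0 (collision)
411 → bucket 3 (collision)
Final buckets:
0: 126 -> 336
1: _
2: _
3: 723 -> 411
4: _
5: 755

2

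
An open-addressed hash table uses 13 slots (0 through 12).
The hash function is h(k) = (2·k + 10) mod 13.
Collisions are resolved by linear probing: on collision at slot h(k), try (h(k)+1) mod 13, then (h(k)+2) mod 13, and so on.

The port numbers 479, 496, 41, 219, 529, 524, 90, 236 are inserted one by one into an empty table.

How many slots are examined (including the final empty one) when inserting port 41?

479 hashes to 6; slot 6 is free => place at 6.
496 hashes to 1; slot 1 is free => place at 1.
41 hashes to 1; 1 taken => place at 2.
219 hashes to 6; 6 taken => place at 7.
529 hashes to 2; 2 taken => place at 3.
524 hashes to 5; slot 5 is free => place at 5.
90 hashes to 8; slot 8 is free => place at 8.
236 hashes to 1; 1,2,3 taken => place at 4.
Table: [_, 496, 41, 529, 236, 524, 479, 219, 90, _, _, _, _]

2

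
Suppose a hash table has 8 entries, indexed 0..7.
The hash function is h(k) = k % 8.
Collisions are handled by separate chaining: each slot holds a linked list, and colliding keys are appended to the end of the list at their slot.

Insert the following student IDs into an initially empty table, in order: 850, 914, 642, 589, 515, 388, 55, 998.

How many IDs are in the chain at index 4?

Insert 850: h=2, bucket 2 empty -> new chain.
Insert 914: h=2, bucket 2 nonempty -> append to chain.
Insert 642: h=2, bucket 2 nonempty -> append to chain.
Insert 589: h=5, bucket 5 empty -> new chain.
Insert 515: h=3, bucket 3 empty -> new chain.
Insert 388: h=4, bucket 4 empty -> new chain.
Insert 55: h=7, bucket 7 empty -> new chain.
Insert 998: h=6, bucket 6 empty -> new chain.
Final buckets:
0: .
1: .
2: 850 -> 914 -> 642
3: 515
4: 388
5: 589
6: 998
7: 55

1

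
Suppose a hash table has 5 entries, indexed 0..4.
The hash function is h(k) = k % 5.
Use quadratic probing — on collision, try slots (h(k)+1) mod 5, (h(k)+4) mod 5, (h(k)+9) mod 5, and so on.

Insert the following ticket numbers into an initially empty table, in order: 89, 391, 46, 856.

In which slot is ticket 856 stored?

89 hashes to 4; slot 4 is free -> place at 4.
391 hashes to 1; slot 1 is free -> place at 1.
46 hashes to 1; 1 taken -> place at 2.
856 hashes to 1; 1,2 taken -> place at 0.
Table: [856, 391, 46, _, 89]

0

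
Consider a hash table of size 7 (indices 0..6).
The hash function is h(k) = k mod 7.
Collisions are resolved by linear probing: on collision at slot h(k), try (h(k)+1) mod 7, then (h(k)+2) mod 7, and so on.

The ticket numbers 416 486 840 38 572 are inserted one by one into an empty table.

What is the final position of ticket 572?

6

416: h=3 -> slot 3
486: h=3, probe 3,4 -> slot 4
840: h=0 -> slot 0
38: h=3, probe 3,4,5 -> slot 5
572: h=5, probe 5,6 -> slot 6
Table: [840, -, -, 416, 486, 38, 572]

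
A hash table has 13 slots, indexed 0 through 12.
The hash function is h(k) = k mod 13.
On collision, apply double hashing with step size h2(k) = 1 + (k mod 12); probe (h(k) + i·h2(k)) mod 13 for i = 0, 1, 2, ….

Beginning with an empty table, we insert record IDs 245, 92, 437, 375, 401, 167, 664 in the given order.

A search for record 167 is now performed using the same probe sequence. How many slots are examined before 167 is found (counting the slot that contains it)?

2

245 hashes to 11; slot 11 is free -> place at 11.
92 hashes to 1; slot 1 is free -> place at 1.
437 hashes to 8; slot 8 is free -> place at 8.
375 hashes to 11, h2=4; 11 taken -> place at 2.
401 hashes to 11, h2=6; 11 taken -> place at 4.
167 hashes to 11, h2=12; 11 taken -> place at 10.
664 hashes to 1, h2=5; 1 taken -> place at 6.
Table: [-, 92, 375, -, 401, -, 664, -, 437, -, 167, 245, -]
Lookup 167: h=11, h2=12, probe 11,10 → found at 10.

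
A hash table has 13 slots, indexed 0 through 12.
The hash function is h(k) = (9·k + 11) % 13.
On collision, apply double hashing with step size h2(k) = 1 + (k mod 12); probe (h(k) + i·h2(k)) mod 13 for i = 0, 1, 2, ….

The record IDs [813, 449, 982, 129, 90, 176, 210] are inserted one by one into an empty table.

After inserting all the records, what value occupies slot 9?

813 hashes to 9; slot 9 is free => place at 9.
449 hashes to 9, h2=6; 9 taken => place at 2.
982 hashes to 9, h2=11; 9 taken => place at 7.
129 hashes to 2, h2=10; 2 taken => place at 12.
90 hashes to 2, h2=7; 2,9 taken => place at 3.
176 hashes to 9, h2=9; 9 taken => place at 5.
210 hashes to 3, h2=7; 3 taken => place at 10.
Table: [∅, ∅, 449, 90, ∅, 176, ∅, 982, ∅, 813, 210, ∅, 129]

813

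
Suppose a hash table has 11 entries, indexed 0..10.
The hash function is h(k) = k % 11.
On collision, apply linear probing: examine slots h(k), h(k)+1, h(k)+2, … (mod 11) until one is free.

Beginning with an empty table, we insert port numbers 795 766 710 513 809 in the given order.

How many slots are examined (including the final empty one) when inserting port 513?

Insert 795: h=3, slot 3 empty -> index 3.
Insert 766: h=7, slot 7 empty -> index 7.
Insert 710: h=6, slot 6 empty -> index 6.
Insert 513: h=7, slot 7 occupied -> index 8.
Insert 809: h=6, slots 6,7,8 occupied -> index 9.
Table: [—, —, —, 795, —, —, 710, 766, 513, 809, —]

2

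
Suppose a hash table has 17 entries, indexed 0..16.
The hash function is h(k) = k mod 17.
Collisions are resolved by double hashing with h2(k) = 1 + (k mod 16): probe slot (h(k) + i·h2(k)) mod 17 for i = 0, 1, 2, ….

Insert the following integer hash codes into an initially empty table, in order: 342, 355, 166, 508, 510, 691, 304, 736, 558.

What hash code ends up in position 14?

342: h=2 → slot 2
355: h=15 → slot 15
166: h=13 → slot 13
508: h=15, h2=13, probe 15,11 → slot 11
510: h=0 → slot 0
691: h=11, h2=4, probe 11,15,2,6 → slot 6
304: h=15, h2=1, probe 15,16 → slot 16
736: h=5 → slot 5
558: h=14 → slot 14
Table: [510, _, 342, _, _, 736, 691, _, _, _, _, 508, _, 166, 558, 355, 304]

558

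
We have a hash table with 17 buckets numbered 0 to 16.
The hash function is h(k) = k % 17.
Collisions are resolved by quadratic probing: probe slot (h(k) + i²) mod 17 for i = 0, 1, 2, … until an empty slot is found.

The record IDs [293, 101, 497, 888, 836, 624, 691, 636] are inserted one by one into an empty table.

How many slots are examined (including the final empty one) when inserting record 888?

3

293 hashes to 4; slot 4 is free → place at 4.
101 hashes to 16; slot 16 is free → place at 16.
497 hashes to 4; 4 taken → place at 5.
888 hashes to 4; 4,5 taken → place at 8.
836 hashes to 3; slot 3 is free → place at 3.
624 hashes to 12; slot 12 is free → place at 12.
691 hashes to 11; slot 11 is free → place at 11.
636 hashes to 7; slot 7 is free → place at 7.
Table: [∅, ∅, ∅, 836, 293, 497, ∅, 636, 888, ∅, ∅, 691, 624, ∅, ∅, ∅, 101]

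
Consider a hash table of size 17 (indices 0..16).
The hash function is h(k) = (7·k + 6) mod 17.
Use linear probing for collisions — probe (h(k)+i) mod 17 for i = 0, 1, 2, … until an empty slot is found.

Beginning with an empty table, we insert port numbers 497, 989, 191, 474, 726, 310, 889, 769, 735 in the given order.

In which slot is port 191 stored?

Insert 497: h=0, slot 0 empty => index 0.
Insert 989: h=10, slot 10 empty => index 10.
Insert 191: h=0, slot 0 occupied => index 1.
Insert 474: h=9, slot 9 empty => index 9.
Insert 726: h=5, slot 5 empty => index 5.
Insert 310: h=0, slots 0,1 occupied => index 2.
Insert 889: h=7, slot 7 empty => index 7.
Insert 769: h=0, slots 0,1,2 occupied => index 3.
Insert 735: h=0, slots 0,1,2,3 occupied => index 4.
Table: [497, 191, 310, 769, 735, 726, ., 889, ., 474, 989, ., ., ., ., ., .]

1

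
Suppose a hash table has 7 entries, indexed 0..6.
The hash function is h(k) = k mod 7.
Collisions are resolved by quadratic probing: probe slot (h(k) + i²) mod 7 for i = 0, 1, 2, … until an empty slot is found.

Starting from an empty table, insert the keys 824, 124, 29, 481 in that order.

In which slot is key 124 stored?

6

824: h=5 -> slot 5
124: h=5, probe 5,6 -> slot 6
29: h=1 -> slot 1
481: h=5, probe 5,6,2 -> slot 2
Table: [—, 29, 481, —, —, 824, 124]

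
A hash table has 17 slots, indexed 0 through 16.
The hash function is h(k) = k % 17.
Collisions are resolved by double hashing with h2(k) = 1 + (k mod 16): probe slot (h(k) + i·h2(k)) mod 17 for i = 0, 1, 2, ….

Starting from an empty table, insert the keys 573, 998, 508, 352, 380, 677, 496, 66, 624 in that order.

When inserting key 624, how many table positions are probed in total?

5

573 hashes to 12; slot 12 is free -> place at 12.
998 hashes to 12, h2=7; 12 taken -> place at 2.
508 hashes to 15; slot 15 is free -> place at 15.
352 hashes to 12, h2=1; 12 taken -> place at 13.
380 hashes to 6; slot 6 is free -> place at 6.
677 hashes to 14; slot 14 is free -> place at 14.
496 hashes to 3; slot 3 is free -> place at 3.
66 hashes to 15, h2=3; 15 taken -> place at 1.
624 hashes to 12, h2=1; 12,13,14,15 taken -> place at 16.
Table: [-, 66, 998, 496, -, -, 380, -, -, -, -, -, 573, 352, 677, 508, 624]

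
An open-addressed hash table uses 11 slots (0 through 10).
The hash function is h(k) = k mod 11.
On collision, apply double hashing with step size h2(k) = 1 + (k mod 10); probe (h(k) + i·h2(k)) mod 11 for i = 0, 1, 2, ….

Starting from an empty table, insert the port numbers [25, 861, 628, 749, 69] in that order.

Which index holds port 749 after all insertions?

0

Insert 25: h=3, slot 3 empty → index 3.
Insert 861: h=3, h2=2, slot 3 occupied → index 5.
Insert 628: h=1, slot 1 empty → index 1.
Insert 749: h=1, h2=10, slot 1 occupied → index 0.
Insert 69: h=3, h2=10, slot 3 occupied → index 2.
Table: [749, 628, 69, 25, —, 861, —, —, —, —, —]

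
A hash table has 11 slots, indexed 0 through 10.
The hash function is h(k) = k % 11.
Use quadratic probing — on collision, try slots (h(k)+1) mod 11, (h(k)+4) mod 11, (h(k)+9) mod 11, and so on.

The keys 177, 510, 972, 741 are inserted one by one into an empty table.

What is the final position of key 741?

Insert 177: h=1, slot 1 empty => index 1.
Insert 510: h=4, slot 4 empty => index 4.
Insert 972: h=4, slot 4 occupied => index 5.
Insert 741: h=4, slots 4,5 occupied => index 8.
Table: [—, 177, —, —, 510, 972, —, —, 741, —, —]

8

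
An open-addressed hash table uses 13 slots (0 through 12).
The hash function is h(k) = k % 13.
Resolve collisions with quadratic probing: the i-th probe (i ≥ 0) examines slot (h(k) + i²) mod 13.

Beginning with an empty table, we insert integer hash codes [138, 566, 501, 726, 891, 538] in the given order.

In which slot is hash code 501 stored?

11

138: h=8 → slot 8
566: h=7 → slot 7
501: h=7, probe 7,8,11 → slot 11
726: h=11, probe 11,12 → slot 12
891: h=7, probe 7,8,11,3 → slot 3
538: h=5 → slot 5
Table: [., ., ., 891, ., 538, ., 566, 138, ., ., 501, 726]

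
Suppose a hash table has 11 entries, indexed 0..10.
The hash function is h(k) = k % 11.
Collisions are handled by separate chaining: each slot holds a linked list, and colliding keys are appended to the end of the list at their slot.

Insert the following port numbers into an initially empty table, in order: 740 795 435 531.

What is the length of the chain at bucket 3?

3

740 → bucket 3
795 → bucket 3 (collision)
435 → bucket 6
531 → bucket 3 (collision)
Final buckets:
0: .
1: .
2: .
3: 740 -> 795 -> 531
4: .
5: .
6: 435
7: .
8: .
9: .
10: .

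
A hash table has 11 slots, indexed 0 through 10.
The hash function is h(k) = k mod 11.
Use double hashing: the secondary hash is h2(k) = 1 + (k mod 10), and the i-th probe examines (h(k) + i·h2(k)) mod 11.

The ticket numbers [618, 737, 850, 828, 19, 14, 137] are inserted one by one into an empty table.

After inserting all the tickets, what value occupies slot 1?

828

618 hashes to 2; slot 2 is free -> place at 2.
737 hashes to 0; slot 0 is free -> place at 0.
850 hashes to 3; slot 3 is free -> place at 3.
828 hashes to 3, h2=9; 3 taken -> place at 1.
19 hashes to 8; slot 8 is free -> place at 8.
14 hashes to 3, h2=5; 3,8,2 taken -> place at 7.
137 hashes to 5; slot 5 is free -> place at 5.
Table: [737, 828, 618, 850, —, 137, —, 14, 19, —, —]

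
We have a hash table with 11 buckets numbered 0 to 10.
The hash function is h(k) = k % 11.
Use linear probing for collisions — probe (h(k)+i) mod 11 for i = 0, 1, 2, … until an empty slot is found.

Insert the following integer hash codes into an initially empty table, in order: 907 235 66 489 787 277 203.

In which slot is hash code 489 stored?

6

Insert 907: h=5, slot 5 empty -> index 5.
Insert 235: h=4, slot 4 empty -> index 4.
Insert 66: h=0, slot 0 empty -> index 0.
Insert 489: h=5, slot 5 occupied -> index 6.
Insert 787: h=6, slot 6 occupied -> index 7.
Insert 277: h=2, slot 2 empty -> index 2.
Insert 203: h=5, slots 5,6,7 occupied -> index 8.
Table: [66, -, 277, -, 235, 907, 489, 787, 203, -, -]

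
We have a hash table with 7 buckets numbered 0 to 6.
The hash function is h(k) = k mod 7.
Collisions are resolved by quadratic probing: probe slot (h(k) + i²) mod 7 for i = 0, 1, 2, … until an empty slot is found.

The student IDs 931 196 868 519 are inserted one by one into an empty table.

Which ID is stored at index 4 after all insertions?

868

931: h=0 → slot 0
196: h=0, probe 0,1 → slot 1
868: h=0, probe 0,1,4 → slot 4
519: h=1, probe 1,2 → slot 2
Table: [931, 196, 519, -, 868, -, -]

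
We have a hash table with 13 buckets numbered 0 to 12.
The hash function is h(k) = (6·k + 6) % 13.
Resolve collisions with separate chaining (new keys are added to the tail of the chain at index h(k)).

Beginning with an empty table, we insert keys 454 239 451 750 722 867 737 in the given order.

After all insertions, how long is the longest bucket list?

4

Insert 454: h=0, bucket 0 empty → new chain.
Insert 239: h=10, bucket 10 empty → new chain.
Insert 451: h=8, bucket 8 empty → new chain.
Insert 750: h=8, bucket 8 nonempty → append to chain.
Insert 722: h=9, bucket 9 empty → new chain.
Insert 867: h=8, bucket 8 nonempty → append to chain.
Insert 737: h=8, bucket 8 nonempty → append to chain.
Final buckets:
0: 454
1: _
2: _
3: _
4: _
5: _
6: _
7: _
8: 451 -> 750 -> 867 -> 737
9: 722
10: 239
11: _
12: _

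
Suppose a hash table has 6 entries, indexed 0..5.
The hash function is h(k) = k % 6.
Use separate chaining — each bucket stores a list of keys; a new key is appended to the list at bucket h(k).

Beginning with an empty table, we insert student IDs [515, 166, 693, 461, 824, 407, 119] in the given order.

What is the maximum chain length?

515 → bucket 5
166 → bucket 4
693 → bucket 3
461 → bucket 5 (collision)
824 → bucket 2
407 → bucket 5 (collision)
119 → bucket 5 (collision)
Final buckets:
0: —
1: —
2: 824
3: 693
4: 166
5: 515 -> 461 -> 407 -> 119

4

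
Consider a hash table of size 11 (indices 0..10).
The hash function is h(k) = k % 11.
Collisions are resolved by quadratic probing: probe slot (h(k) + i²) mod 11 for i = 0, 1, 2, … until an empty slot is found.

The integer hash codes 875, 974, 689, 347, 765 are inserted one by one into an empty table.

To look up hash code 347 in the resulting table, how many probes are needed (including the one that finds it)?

875: h=6 -> slot 6
974: h=6, probe 6,7 -> slot 7
689: h=7, probe 7,8 -> slot 8
347: h=6, probe 6,7,10 -> slot 10
765: h=6, probe 6,7,10,4 -> slot 4
Table: [-, -, -, -, 765, -, 875, 974, 689, -, 347]
Lookup 347: h=6, probe 6,7,10 → found at 10.

3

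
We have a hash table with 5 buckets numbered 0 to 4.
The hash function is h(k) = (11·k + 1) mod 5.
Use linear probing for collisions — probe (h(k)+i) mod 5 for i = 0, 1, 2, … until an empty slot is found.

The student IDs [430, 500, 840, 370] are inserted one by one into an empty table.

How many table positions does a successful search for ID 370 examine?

4

430: h=1 => slot 1
500: h=1, probe 1,2 => slot 2
840: h=1, probe 1,2,3 => slot 3
370: h=1, probe 1,2,3,4 => slot 4
Table: [—, 430, 500, 840, 370]
Lookup 370: h=1, probe 1,2,3,4 → found at 4.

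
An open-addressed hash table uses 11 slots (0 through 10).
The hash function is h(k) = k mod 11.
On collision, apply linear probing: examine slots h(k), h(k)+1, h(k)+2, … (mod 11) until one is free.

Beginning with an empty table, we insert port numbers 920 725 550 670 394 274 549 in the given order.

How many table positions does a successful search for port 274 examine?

4

920 hashes to 7; slot 7 is free => place at 7.
725 hashes to 10; slot 10 is free => place at 10.
550 hashes to 0; slot 0 is free => place at 0.
670 hashes to 10; 10,0 taken => place at 1.
394 hashes to 9; slot 9 is free => place at 9.
274 hashes to 10; 10,0,1 taken => place at 2.
549 hashes to 10; 10,0,1,2 taken => place at 3.
Table: [550, 670, 274, 549, ∅, ∅, ∅, 920, ∅, 394, 725]
Lookup 274: h=10, probe 10,0,1,2 → found at 2.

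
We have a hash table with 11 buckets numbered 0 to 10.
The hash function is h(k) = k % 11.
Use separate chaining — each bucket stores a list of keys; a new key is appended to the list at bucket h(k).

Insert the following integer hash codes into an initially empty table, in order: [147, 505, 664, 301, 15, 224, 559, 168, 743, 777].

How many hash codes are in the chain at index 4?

Insert 147: h=4, bucket 4 empty -> new chain.
Insert 505: h=10, bucket 10 empty -> new chain.
Insert 664: h=4, bucket 4 nonempty -> append to chain.
Insert 301: h=4, bucket 4 nonempty -> append to chain.
Insert 15: h=4, bucket 4 nonempty -> append to chain.
Insert 224: h=4, bucket 4 nonempty -> append to chain.
Insert 559: h=9, bucket 9 empty -> new chain.
Insert 168: h=3, bucket 3 empty -> new chain.
Insert 743: h=6, bucket 6 empty -> new chain.
Insert 777: h=7, bucket 7 empty -> new chain.
Final buckets:
0: —
1: —
2: —
3: 168
4: 147 -> 664 -> 301 -> 15 -> 224
5: —
6: 743
7: 777
8: —
9: 559
10: 505

5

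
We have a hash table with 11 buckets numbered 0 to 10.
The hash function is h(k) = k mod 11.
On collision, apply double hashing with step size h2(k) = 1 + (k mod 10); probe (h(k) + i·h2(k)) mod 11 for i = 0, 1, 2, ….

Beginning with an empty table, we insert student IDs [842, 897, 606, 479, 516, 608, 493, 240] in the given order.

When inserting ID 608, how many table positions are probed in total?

4

842 hashes to 6; slot 6 is free => place at 6.
897 hashes to 6, h2=8; 6 taken => place at 3.
606 hashes to 1; slot 1 is free => place at 1.
479 hashes to 6, h2=10; 6 taken => place at 5.
516 hashes to 10; slot 10 is free => place at 10.
608 hashes to 3, h2=9; 3,1,10 taken => place at 8.
493 hashes to 9; slot 9 is free => place at 9.
240 hashes to 9, h2=1; 9,10 taken => place at 0.
Table: [240, 606, —, 897, —, 479, 842, —, 608, 493, 516]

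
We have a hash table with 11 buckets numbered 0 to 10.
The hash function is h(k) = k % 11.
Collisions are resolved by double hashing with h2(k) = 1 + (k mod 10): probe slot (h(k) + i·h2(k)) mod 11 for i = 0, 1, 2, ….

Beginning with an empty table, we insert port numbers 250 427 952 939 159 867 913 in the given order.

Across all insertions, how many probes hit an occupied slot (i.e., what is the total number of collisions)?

Insert 250: h=8, slot 8 empty → index 8.
Insert 427: h=9, slot 9 empty → index 9.
Insert 952: h=6, slot 6 empty → index 6.
Insert 939: h=4, slot 4 empty → index 4.
Insert 159: h=5, slot 5 empty → index 5.
Insert 867: h=9, h2=8, slots 9,6 occupied → index 3.
Insert 913: h=0, slot 0 empty → index 0.
Table: [913, ., ., 867, 939, 159, 952, ., 250, 427, .]

2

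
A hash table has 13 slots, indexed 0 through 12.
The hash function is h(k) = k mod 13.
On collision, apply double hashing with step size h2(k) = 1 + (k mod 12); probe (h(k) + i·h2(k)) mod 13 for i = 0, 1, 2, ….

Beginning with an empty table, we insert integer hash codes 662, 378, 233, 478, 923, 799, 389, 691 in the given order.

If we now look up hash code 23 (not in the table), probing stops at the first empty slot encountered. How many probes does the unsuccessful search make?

2

Insert 662: h=12, slot 12 empty => index 12.
Insert 378: h=1, slot 1 empty => index 1.
Insert 233: h=12, h2=6, slot 12 occupied => index 5.
Insert 478: h=10, slot 10 empty => index 10.
Insert 923: h=0, slot 0 empty => index 0.
Insert 799: h=6, slot 6 empty => index 6.
Insert 389: h=12, h2=6, slots 12,5 occupied => index 11.
Insert 691: h=2, slot 2 empty => index 2.
Table: [923, 378, 691, ∅, ∅, 233, 799, ∅, ∅, ∅, 478, 389, 662]
Lookup 23: h=10, h2=12, probe 10,9 → slot 9 empty, not found.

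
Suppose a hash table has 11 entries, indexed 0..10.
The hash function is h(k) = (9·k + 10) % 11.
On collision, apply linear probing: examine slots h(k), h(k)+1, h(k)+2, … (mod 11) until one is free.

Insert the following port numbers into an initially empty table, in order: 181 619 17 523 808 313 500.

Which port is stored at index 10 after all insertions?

523

Insert 181: h=0, slot 0 empty → index 0.
Insert 619: h=4, slot 4 empty → index 4.
Insert 17: h=9, slot 9 empty → index 9.
Insert 523: h=9, slot 9 occupied → index 10.
Insert 808: h=0, slot 0 occupied → index 1.
Insert 313: h=0, slots 0,1 occupied → index 2.
Insert 500: h=0, slots 0,1,2 occupied → index 3.
Table: [181, 808, 313, 500, 619, -, -, -, -, 17, 523]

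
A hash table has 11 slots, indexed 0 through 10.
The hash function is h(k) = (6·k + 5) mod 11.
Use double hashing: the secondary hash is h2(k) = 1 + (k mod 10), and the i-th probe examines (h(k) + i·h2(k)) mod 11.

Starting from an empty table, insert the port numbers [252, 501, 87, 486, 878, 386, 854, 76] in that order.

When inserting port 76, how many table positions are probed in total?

252: h=10 -> slot 10
501: h=8 -> slot 8
87: h=10, h2=8, probe 10,7 -> slot 7
486: h=6 -> slot 6
878: h=4 -> slot 4
386: h=0 -> slot 0
854: h=3 -> slot 3
76: h=10, h2=7, probe 10,6,2 -> slot 2
Table: [386, ., 76, 854, 878, ., 486, 87, 501, ., 252]

3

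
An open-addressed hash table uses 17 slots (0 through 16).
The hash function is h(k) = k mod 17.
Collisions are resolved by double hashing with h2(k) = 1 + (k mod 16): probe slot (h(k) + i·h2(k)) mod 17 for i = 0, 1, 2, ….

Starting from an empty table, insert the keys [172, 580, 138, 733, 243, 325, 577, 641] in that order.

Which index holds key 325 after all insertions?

172 hashes to 2; slot 2 is free => place at 2.
580 hashes to 2, h2=5; 2 taken => place at 7.
138 hashes to 2, h2=11; 2 taken => place at 13.
733 hashes to 2, h2=14; 2 taken => place at 16.
243 hashes to 5; slot 5 is free => place at 5.
325 hashes to 2, h2=6; 2 taken => place at 8.
577 hashes to 16, h2=2; 16 taken => place at 1.
641 hashes to 12; slot 12 is free => place at 12.
Table: [—, 577, 172, —, —, 243, —, 580, 325, —, —, —, 641, 138, —, —, 733]

8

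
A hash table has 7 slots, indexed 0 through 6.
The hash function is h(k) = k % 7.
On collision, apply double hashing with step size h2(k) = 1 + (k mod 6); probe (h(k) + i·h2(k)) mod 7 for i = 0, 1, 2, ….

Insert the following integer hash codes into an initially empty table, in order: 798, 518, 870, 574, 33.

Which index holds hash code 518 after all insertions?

Insert 798: h=0, slot 0 empty => index 0.
Insert 518: h=0, h2=3, slot 0 occupied => index 3.
Insert 870: h=2, slot 2 empty => index 2.
Insert 574: h=0, h2=5, slot 0 occupied => index 5.
Insert 33: h=5, h2=4, slots 5,2 occupied => index 6.
Table: [798, ∅, 870, 518, ∅, 574, 33]

3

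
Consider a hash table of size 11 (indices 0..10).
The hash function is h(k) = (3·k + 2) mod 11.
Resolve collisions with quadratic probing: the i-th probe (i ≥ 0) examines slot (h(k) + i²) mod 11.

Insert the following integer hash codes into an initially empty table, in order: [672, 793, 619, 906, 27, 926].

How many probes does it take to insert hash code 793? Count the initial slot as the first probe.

2

672 hashes to 5; slot 5 is free → place at 5.
793 hashes to 5; 5 taken → place at 6.
619 hashes to 0; slot 0 is free → place at 0.
906 hashes to 3; slot 3 is free → place at 3.
27 hashes to 6; 6 taken → place at 7.
926 hashes to 8; slot 8 is free → place at 8.
Table: [619, _, _, 906, _, 672, 793, 27, 926, _, _]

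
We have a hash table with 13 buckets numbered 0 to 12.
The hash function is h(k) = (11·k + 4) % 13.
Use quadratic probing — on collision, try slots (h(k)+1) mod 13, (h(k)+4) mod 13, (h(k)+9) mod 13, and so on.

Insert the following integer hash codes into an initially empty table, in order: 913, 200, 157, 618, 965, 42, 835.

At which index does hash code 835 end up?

10

Insert 913: h=11, slot 11 empty → index 11.
Insert 200: h=7, slot 7 empty → index 7.
Insert 157: h=2, slot 2 empty → index 2.
Insert 618: h=3, slot 3 empty → index 3.
Insert 965: h=11, slot 11 occupied → index 12.
Insert 42: h=11, slots 11,12,2,7 occupied → index 1.
Insert 835: h=11, slots 11,12,2,7,1 occupied → index 10.
Table: [_, 42, 157, 618, _, _, _, 200, _, _, 835, 913, 965]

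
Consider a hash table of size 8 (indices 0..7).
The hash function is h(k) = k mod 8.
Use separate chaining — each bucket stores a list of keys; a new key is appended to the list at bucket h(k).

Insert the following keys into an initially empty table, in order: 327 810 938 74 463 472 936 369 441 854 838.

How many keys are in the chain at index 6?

2

327 -> bucket 7
810 -> bucket 2
938 -> bucket 2 (collision)
74 -> bucket 2 (collision)
463 -> bucket 7 (collision)
472 -> bucket 0
936 -> bucket 0 (collision)
369 -> bucket 1
441 -> bucket 1 (collision)
854 -> bucket 6
838 -> bucket 6 (collision)
Final buckets:
0: 472 -> 936
1: 369 -> 441
2: 810 -> 938 -> 74
3: .
4: .
5: .
6: 854 -> 838
7: 327 -> 463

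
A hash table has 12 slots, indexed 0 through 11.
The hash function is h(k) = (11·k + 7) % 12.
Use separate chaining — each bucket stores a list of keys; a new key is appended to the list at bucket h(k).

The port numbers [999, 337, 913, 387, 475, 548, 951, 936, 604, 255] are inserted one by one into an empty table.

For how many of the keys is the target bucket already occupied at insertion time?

999 -> bucket 4
337 -> bucket 6
913 -> bucket 6 (collision)
387 -> bucket 4 (collision)
475 -> bucket 0
548 -> bucket 11
951 -> bucket 4 (collision)
936 -> bucket 7
604 -> bucket 3
255 -> bucket 4 (collision)
Final buckets:
0: 475
1: .
2: .
3: 604
4: 999 -> 387 -> 951 -> 255
5: .
6: 337 -> 913
7: 936
8: .
9: .
10: .
11: 548

4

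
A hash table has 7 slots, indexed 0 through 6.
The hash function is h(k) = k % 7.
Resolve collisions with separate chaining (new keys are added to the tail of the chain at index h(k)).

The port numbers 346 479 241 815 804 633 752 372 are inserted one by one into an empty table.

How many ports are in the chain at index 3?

6

Insert 346: h=3, bucket 3 empty → new chain.
Insert 479: h=3, bucket 3 nonempty → append to chain.
Insert 241: h=3, bucket 3 nonempty → append to chain.
Insert 815: h=3, bucket 3 nonempty → append to chain.
Insert 804: h=6, bucket 6 empty → new chain.
Insert 633: h=3, bucket 3 nonempty → append to chain.
Insert 752: h=3, bucket 3 nonempty → append to chain.
Insert 372: h=1, bucket 1 empty → new chain.
Final buckets:
0: ∅
1: 372
2: ∅
3: 346 -> 479 -> 241 -> 815 -> 633 -> 752
4: ∅
5: ∅
6: 804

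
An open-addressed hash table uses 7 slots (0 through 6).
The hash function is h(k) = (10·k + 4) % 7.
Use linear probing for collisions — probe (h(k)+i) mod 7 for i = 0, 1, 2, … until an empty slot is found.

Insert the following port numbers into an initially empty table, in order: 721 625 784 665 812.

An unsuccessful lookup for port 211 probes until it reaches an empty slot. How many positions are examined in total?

721: h=4 => slot 4
625: h=3 => slot 3
784: h=4, probe 4,5 => slot 5
665: h=4, probe 4,5,6 => slot 6
812: h=4, probe 4,5,6,0 => slot 0
Table: [812, -, -, 625, 721, 784, 665]
Lookup 211: h=0, probe 0,1 → slot 1 empty, not found.

2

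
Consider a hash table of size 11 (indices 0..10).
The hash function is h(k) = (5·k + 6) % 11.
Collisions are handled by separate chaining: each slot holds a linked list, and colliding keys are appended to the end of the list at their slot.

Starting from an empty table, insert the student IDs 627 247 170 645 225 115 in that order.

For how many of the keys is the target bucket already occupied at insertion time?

3

627 -> bucket 6
247 -> bucket 9
170 -> bucket 9 (collision)
645 -> bucket 8
225 -> bucket 9 (collision)
115 -> bucket 9 (collision)
Final buckets:
0: —
1: —
2: —
3: —
4: —
5: —
6: 627
7: —
8: 645
9: 247 -> 170 -> 225 -> 115
10: —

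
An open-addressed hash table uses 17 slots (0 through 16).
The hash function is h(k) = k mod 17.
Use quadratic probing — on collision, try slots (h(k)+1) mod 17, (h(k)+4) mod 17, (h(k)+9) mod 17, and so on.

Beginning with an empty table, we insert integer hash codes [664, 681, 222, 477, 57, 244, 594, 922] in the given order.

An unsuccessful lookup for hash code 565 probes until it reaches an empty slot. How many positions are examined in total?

3

Insert 664: h=1, slot 1 empty -> index 1.
Insert 681: h=1, slot 1 occupied -> index 2.
Insert 222: h=1, slots 1,2 occupied -> index 5.
Insert 477: h=1, slots 1,2,5 occupied -> index 10.
Insert 57: h=6, slot 6 empty -> index 6.
Insert 244: h=6, slot 6 occupied -> index 7.
Insert 594: h=16, slot 16 empty -> index 16.
Insert 922: h=4, slot 4 empty -> index 4.
Table: [., 664, 681, ., 922, 222, 57, 244, ., ., 477, ., ., ., ., ., 594]
Lookup 565: h=4, probe 4,5,8 → slot 8 empty, not found.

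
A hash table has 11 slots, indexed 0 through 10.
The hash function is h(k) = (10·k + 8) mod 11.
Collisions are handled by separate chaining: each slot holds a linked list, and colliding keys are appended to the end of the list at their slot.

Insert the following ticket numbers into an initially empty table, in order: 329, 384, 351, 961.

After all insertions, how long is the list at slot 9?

Insert 329: h=9, bucket 9 empty -> new chain.
Insert 384: h=9, bucket 9 nonempty -> append to chain.
Insert 351: h=9, bucket 9 nonempty -> append to chain.
Insert 961: h=4, bucket 4 empty -> new chain.
Final buckets:
0: ∅
1: ∅
2: ∅
3: ∅
4: 961
5: ∅
6: ∅
7: ∅
8: ∅
9: 329 -> 384 -> 351
10: ∅

3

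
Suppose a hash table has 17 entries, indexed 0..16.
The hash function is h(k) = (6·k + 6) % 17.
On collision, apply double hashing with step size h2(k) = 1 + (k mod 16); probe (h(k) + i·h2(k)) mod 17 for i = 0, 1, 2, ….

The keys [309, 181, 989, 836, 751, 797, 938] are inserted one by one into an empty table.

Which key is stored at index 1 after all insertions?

309: h=7 → slot 7
181: h=4 → slot 4
989: h=7, h2=14, probe 7,4,1 → slot 1
836: h=7, h2=5, probe 7,12 → slot 12
751: h=7, h2=16, probe 7,6 → slot 6
797: h=11 → slot 11
938: h=7, h2=11, probe 7,1,12,6,0 → slot 0
Table: [938, 989, —, —, 181, —, 751, 309, —, —, —, 797, 836, —, —, —, —]

989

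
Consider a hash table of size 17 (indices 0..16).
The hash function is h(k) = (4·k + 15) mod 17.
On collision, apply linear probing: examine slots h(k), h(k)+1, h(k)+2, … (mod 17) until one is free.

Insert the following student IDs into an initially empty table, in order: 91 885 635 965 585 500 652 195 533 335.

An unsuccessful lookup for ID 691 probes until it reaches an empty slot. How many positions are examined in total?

91 hashes to 5; slot 5 is free -> place at 5.
885 hashes to 2; slot 2 is free -> place at 2.
635 hashes to 5; 5 taken -> place at 6.
965 hashes to 16; slot 16 is free -> place at 16.
585 hashes to 9; slot 9 is free -> place at 9.
500 hashes to 9; 9 taken -> place at 10.
652 hashes to 5; 5,6 taken -> place at 7.
195 hashes to 13; slot 13 is free -> place at 13.
533 hashes to 5; 5,6,7 taken -> place at 8.
335 hashes to 12; slot 12 is free -> place at 12.
Table: [_, _, 885, _, _, 91, 635, 652, 533, 585, 500, _, 335, 195, _, _, 965]
Lookup 691: h=8, probe 8,9,10,11 → slot 11 empty, not found.

4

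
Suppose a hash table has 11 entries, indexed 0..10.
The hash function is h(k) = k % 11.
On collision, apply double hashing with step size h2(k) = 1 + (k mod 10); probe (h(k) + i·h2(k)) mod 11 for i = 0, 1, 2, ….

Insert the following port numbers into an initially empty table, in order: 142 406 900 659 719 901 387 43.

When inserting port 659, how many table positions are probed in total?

3

142 hashes to 10; slot 10 is free → place at 10.
406 hashes to 10, h2=7; 10 taken → place at 6.
900 hashes to 9; slot 9 is free → place at 9.
659 hashes to 10, h2=10; 10,9 taken → place at 8.
719 hashes to 4; slot 4 is free → place at 4.
901 hashes to 10, h2=2; 10 taken → place at 1.
387 hashes to 2; slot 2 is free → place at 2.
43 hashes to 10, h2=4; 10 taken → place at 3.
Table: [_, 901, 387, 43, 719, _, 406, _, 659, 900, 142]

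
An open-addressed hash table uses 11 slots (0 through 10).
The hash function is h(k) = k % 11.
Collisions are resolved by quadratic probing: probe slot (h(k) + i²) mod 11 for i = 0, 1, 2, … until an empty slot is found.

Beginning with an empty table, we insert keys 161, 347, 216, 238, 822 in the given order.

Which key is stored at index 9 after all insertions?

822

161 hashes to 7; slot 7 is free → place at 7.
347 hashes to 6; slot 6 is free → place at 6.
216 hashes to 7; 7 taken → place at 8.
238 hashes to 7; 7,8 taken → place at 0.
822 hashes to 8; 8 taken → place at 9.
Table: [238, ∅, ∅, ∅, ∅, ∅, 347, 161, 216, 822, ∅]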